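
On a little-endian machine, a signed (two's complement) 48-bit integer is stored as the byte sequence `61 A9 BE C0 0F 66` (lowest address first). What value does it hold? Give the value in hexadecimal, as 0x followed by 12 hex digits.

0x660FC0BEA961

Little-endian stores the least-significant byte at the lowest address.
Reassemble most-significant byte first: 66 0F C0 BE A9 61 → 0x660FC0BEA961.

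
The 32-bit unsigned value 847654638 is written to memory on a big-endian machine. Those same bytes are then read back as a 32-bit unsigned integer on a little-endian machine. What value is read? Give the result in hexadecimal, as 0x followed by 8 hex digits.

847654638 in 32-bit hexadecimal is 0x32862EEE.
Stored big-endian, the bytes at ascending addresses are 32 86 2E EE.
Read back as little-endian, the first byte is least significant, giving 0xEE2E8632.

0xEE2E8632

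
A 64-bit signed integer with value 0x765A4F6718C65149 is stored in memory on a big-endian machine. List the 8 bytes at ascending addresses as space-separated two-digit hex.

76 5A 4F 67 18 C6 51 49

Split into bytes (most-significant first): 76 5A 4F 67 18 C6 51 49.
Big-endian: lowest address holds the most-significant byte.
So the memory order matches the most-significant-first order: 76 5A 4F 67 18 C6 51 49.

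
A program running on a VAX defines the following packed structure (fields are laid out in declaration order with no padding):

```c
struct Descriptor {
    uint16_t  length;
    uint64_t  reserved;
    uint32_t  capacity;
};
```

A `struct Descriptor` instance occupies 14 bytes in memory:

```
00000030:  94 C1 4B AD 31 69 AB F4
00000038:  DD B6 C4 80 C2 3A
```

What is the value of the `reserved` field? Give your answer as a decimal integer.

`reserved` follows `length` (2 bytes), so it starts at byte offset 2 and occupies 8 bytes.
Bytes at offsets 2..9: 4B AD 31 69 AB F4 DD B6.
Little-endian: lowest address holds the least-significant byte.
Reassemble most-significant byte first: B6 DD F4 AB 69 31 AD 4B → 0xB6DDF4AB6931AD4B.
0xB6DDF4AB6931AD4B = 13176957101797387595.

13176957101797387595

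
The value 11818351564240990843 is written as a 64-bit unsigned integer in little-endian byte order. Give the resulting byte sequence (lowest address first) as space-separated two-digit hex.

11818351564240990843 in hexadecimal, padded to 64 bits, is 0xA4033821A144327B.
Split into bytes (most-significant first): A4 03 38 21 A1 44 32 7B.
Little-endian: lowest address holds the least-significant byte.
So at ascending addresses the bytes are 7B 32 44 A1 21 38 03 A4.

7B 32 44 A1 21 38 03 A4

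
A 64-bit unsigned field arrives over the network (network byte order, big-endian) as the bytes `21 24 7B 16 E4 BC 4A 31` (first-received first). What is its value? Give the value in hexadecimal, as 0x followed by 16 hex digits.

0x21247B16E4BC4A31

In big-endian order the high byte comes first in memory.
The bytes are already most-significant first: 0x21247B16E4BC4A31.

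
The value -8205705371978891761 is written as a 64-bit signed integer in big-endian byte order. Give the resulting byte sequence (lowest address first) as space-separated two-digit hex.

8E 1F 7A 70 9B AE FE 0F

Two's complement of -8205705371978891761 in 64 bits: 8205705371978891761 = 0x71E0858F645101F1; invert → 0x8E1F7A709BAEFE0E; add 1 → 0x8E1F7A709BAEFE0F.
Split into bytes (most-significant first): 8E 1F 7A 70 9B AE FE 0F.
In big-endian order the high byte comes first in memory.
So the memory order matches the most-significant-first order: 8E 1F 7A 70 9B AE FE 0F.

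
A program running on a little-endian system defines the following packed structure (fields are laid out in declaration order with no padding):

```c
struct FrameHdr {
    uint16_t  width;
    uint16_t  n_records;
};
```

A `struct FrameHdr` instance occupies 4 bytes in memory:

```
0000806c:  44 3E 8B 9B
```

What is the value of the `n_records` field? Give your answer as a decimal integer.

39819

`n_records` follows `width` (2 bytes), so it starts at byte offset 2 and occupies 2 bytes.
Bytes at offsets 2..3: 8B 9B.
In little-endian order the low byte comes first in memory.
Reassemble most-significant byte first: 9B 8B → 0x9B8B.
0x9B8B = 39819.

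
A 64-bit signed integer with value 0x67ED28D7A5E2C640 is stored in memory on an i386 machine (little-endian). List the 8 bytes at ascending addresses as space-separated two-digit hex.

Split into bytes (most-significant first): 67 ED 28 D7 A5 E2 C6 40.
In little-endian order the low byte comes first in memory.
So at ascending addresses the bytes are 40 C6 E2 A5 D7 28 ED 67.

40 C6 E2 A5 D7 28 ED 67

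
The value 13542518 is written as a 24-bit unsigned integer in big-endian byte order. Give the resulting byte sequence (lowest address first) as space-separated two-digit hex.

13542518 in hexadecimal, padded to 24 bits, is 0xCEA476.
Split into bytes (most-significant first): CE A4 76.
In big-endian order the high byte comes first in memory.
So the memory order matches the most-significant-first order: CE A4 76.

CE A4 76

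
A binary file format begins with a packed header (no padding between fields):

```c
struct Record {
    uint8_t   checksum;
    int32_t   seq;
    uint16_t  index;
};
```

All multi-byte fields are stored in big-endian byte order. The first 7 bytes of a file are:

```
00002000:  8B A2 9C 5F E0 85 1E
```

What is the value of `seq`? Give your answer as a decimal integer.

`seq` follows `checksum` (1 byte), so it starts at byte offset 1 and occupies 4 bytes.
Bytes at offsets 1..4: A2 9C 5F E0.
Big-endian: lowest address holds the most-significant byte.
The bytes are already most-significant first: 0xA29C5FE0.
Top bit is set, so as a signed 32-bit value this is 0xA29C5FE0 − 2^32 = -1566810144.

-1566810144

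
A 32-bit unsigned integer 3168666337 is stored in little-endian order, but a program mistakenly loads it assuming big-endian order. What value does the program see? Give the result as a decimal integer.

3775061692

3168666337 in 32-bit hexadecimal is 0xBCDE02E1.
Stored little-endian, the bytes at ascending addresses are E1 02 DE BC.
Read back as big-endian, the last byte is least significant, giving 0xE102DEBC.
0xE102DEBC = 3775061692.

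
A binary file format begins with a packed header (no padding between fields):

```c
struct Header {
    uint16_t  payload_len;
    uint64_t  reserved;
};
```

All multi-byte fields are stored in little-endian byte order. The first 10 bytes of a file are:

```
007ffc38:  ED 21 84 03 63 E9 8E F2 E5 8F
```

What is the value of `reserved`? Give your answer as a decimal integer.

10368960412705293188

`reserved` follows `payload_len` (2 bytes), so it starts at byte offset 2 and occupies 8 bytes.
Bytes at offsets 2..9: 84 03 63 E9 8E F2 E5 8F.
In little-endian order the low byte comes first in memory.
Reassemble most-significant byte first: 8F E5 F2 8E E9 63 03 84 → 0x8FE5F28EE9630384.
0x8FE5F28EE9630384 = 10368960412705293188.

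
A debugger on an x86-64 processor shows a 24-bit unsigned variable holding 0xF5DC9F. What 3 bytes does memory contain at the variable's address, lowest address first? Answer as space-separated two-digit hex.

9F DC F5

Split into bytes (most-significant first): F5 DC 9F.
In little-endian order the low byte comes first in memory.
So at ascending addresses the bytes are 9F DC F5.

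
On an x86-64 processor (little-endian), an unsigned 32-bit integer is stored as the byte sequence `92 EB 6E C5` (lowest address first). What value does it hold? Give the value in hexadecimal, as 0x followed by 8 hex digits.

In little-endian order the low byte comes first in memory.
Reassemble most-significant byte first: C5 6E EB 92 → 0xC56EEB92.

0xC56EEB92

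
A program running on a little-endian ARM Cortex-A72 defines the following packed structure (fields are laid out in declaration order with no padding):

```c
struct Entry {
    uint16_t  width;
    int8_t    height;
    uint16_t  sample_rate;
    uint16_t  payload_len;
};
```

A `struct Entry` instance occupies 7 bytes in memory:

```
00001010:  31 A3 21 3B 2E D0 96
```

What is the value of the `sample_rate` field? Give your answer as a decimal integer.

`sample_rate` follows `width` (2 B), `height` (1 B), so it starts at offset 2 + 1 = 3 and occupies 2 bytes.
Bytes at offsets 3..4: 3B 2E.
Little-endian stores the least-significant byte at the lowest address.
Reassemble most-significant byte first: 2E 3B → 0x2E3B.
0x2E3B = 11835.

11835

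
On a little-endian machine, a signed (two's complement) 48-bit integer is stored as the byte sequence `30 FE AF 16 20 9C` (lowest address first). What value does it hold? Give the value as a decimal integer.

Little-endian stores the least-significant byte at the lowest address.
Reassemble most-significant byte first: 9C 20 16 AF FE 30 → 0x9C2016AFFE30.
Top bit is set, so as a signed 48-bit value this is 0x9C2016AFFE30 − 2^48 = -109813343191504.

-109813343191504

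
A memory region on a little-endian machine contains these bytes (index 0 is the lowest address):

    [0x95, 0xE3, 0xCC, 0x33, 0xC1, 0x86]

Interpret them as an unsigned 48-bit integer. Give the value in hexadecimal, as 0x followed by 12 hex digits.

In little-endian order the low byte comes first in memory.
Reassemble most-significant byte first: 86 C1 33 CC E3 95 → 0x86C133CCE395.

0x86C133CCE395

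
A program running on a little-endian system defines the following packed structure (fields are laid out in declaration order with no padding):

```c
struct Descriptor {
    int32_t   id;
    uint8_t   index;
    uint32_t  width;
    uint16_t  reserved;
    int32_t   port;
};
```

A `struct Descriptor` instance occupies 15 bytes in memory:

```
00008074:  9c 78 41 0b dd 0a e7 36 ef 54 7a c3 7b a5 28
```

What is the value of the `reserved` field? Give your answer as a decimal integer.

`reserved` follows `id` (4 B), `index` (1 B), `width` (4 B), so it starts at offset 4 + 1 + 4 = 9 and occupies 2 bytes.
Bytes at offsets 9..10: 54 7A.
Little-endian: lowest address holds the least-significant byte.
Reassemble most-significant byte first: 7A 54 → 0x7A54.
0x7A54 = 31316.

31316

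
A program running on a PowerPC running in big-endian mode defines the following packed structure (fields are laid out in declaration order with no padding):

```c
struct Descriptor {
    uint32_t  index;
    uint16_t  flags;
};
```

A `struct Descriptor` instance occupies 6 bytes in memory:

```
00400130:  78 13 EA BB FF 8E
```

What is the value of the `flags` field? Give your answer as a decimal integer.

65422

`flags` follows `index` (4 bytes), so it starts at byte offset 4 and occupies 2 bytes.
Bytes at offsets 4..5: FF 8E.
Big-endian stores the most-significant byte at the lowest address.
The bytes are already most-significant first: 0xFF8E.
0xFF8E = 65422.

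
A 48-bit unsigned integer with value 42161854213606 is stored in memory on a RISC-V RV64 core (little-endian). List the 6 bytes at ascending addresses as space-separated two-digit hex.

E6 ED 57 92 58 26

42161854213606 in hexadecimal, padded to 48 bits, is 0x26589257EDE6.
Split into bytes (most-significant first): 26 58 92 57 ED E6.
Little-endian stores the least-significant byte at the lowest address.
So at ascending addresses the bytes are E6 ED 57 92 58 26.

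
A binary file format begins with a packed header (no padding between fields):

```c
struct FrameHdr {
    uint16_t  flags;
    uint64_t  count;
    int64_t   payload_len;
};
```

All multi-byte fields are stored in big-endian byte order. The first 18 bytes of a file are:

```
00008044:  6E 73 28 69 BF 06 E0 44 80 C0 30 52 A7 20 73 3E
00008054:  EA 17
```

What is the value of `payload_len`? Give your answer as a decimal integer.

3482029219725109783

`payload_len` follows `flags` (2 B), `count` (8 B), so it starts at offset 2 + 8 = 10 and occupies 8 bytes.
Bytes at offsets 10..17: 30 52 A7 20 73 3E EA 17.
In big-endian order the high byte comes first in memory.
The bytes are already most-significant first: 0x3052A720733EEA17.
0x3052A720733EEA17 = 3482029219725109783.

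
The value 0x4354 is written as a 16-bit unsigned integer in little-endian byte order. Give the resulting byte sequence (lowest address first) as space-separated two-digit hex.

54 43

Split into bytes (most-significant first): 43 54.
Little-endian stores the least-significant byte at the lowest address.
So at ascending addresses the bytes are 54 43.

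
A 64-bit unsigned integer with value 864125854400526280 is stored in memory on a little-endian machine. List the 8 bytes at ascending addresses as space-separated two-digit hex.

864125854400526280 in hexadecimal, padded to 64 bits, is 0x0BFDFDE2E0C637C8.
Split into bytes (most-significant first): 0B FD FD E2 E0 C6 37 C8.
In little-endian order the low byte comes first in memory.
So at ascending addresses the bytes are C8 37 C6 E0 E2 FD FD 0B.

C8 37 C6 E0 E2 FD FD 0B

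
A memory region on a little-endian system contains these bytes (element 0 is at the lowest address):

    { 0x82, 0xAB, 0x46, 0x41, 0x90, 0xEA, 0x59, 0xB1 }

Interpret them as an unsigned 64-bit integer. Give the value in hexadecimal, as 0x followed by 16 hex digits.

0xB159EA904146AB82

Little-endian stores the least-significant byte at the lowest address.
Reassemble most-significant byte first: B1 59 EA 90 41 46 AB 82 → 0xB159EA904146AB82.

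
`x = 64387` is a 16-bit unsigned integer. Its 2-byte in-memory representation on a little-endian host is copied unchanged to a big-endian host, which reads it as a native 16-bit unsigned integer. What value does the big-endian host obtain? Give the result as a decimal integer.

33787

64387 in 16-bit hexadecimal is 0xFB83.
Stored little-endian, the bytes at ascending addresses are 83 FB.
Read back as big-endian, the last byte is least significant, giving 0x83FB.
0x83FB = 33787.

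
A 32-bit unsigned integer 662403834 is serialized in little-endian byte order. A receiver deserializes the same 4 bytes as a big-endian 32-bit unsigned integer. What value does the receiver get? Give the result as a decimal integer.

662403834 in 32-bit hexadecimal is 0x277B7AFA.
Stored little-endian, the bytes at ascending addresses are FA 7A 7B 27.
Read back as big-endian, the last byte is least significant, giving 0xFA7A7B27.
0xFA7A7B27 = 4202330919.

4202330919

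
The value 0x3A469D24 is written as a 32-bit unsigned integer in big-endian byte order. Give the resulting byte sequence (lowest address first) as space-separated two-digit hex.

Split into bytes (most-significant first): 3A 46 9D 24.
Big-endian stores the most-significant byte at the lowest address.
So the memory order matches the most-significant-first order: 3A 46 9D 24.

3A 46 9D 24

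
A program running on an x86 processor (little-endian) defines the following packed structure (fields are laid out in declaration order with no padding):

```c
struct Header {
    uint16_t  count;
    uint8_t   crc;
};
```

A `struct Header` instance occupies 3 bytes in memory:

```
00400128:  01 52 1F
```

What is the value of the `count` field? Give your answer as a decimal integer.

20993

`count` is the first field, at byte offset 0, occupying 2 bytes.
Bytes at offsets 0..1: 01 52.
In little-endian order the low byte comes first in memory.
Reassemble most-significant byte first: 52 01 → 0x5201.
0x5201 = 20993.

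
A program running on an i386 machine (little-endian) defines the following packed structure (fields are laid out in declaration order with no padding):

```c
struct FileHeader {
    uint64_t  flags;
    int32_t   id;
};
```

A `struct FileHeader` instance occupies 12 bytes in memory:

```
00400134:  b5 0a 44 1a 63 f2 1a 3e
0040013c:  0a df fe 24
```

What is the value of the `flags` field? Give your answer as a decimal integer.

`flags` is the first field, at byte offset 0, occupying 8 bytes.
Bytes at offsets 0..7: B5 0A 44 1A 63 F2 1A 3E.
Little-endian: lowest address holds the least-significant byte.
Reassemble most-significant byte first: 3E 1A F2 63 1A 44 0A B5 → 0x3E1AF2631A440AB5.
0x3E1AF2631A440AB5 = 4475155687202359989.

4475155687202359989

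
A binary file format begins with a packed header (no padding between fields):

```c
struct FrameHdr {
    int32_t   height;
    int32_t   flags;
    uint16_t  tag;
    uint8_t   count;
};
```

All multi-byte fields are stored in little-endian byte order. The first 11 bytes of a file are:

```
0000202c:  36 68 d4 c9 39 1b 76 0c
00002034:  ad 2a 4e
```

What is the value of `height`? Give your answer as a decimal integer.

`height` is the first field, at byte offset 0, occupying 4 bytes.
Bytes at offsets 0..3: 36 68 D4 C9.
Little-endian: lowest address holds the least-significant byte.
Reassemble most-significant byte first: C9 D4 68 36 → 0xC9D46836.
Top bit is set, so as a signed 32-bit value this is 0xC9D46836 − 2^32 = -908826570.

-908826570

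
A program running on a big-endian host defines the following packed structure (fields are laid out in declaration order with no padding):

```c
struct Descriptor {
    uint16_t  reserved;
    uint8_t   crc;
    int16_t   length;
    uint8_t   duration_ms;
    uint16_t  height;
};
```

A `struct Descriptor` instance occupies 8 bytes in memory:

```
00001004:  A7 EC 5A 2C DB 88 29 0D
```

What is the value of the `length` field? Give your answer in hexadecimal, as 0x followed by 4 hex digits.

0x2CDB

`length` follows `reserved` (2 B), `crc` (1 B), so it starts at offset 2 + 1 = 3 and occupies 2 bytes.
Bytes at offsets 3..4: 2C DB.
In big-endian order the high byte comes first in memory.
The bytes are already most-significant first: 0x2CDB.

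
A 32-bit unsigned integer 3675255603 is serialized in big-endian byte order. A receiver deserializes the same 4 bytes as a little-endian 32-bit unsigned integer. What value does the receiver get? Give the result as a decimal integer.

3675255603 in 32-bit hexadecimal is 0xDB0FF333.
Stored big-endian, the bytes at ascending addresses are DB 0F F3 33.
Read back as little-endian, the first byte is least significant, giving 0x33F30FDB.
0x33F30FDB = 871567323.

871567323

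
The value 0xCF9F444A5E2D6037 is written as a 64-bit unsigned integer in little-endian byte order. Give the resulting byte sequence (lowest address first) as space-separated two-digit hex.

Split into bytes (most-significant first): CF 9F 44 4A 5E 2D 60 37.
Little-endian stores the least-significant byte at the lowest address.
So at ascending addresses the bytes are 37 60 2D 5E 4A 44 9F CF.

37 60 2D 5E 4A 44 9F CF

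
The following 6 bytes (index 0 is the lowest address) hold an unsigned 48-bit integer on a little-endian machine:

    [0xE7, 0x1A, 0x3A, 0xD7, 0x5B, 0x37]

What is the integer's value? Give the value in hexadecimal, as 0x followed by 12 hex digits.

0x375BD73A1AE7

Little-endian stores the least-significant byte at the lowest address.
Reassemble most-significant byte first: 37 5B D7 3A 1A E7 → 0x375BD73A1AE7.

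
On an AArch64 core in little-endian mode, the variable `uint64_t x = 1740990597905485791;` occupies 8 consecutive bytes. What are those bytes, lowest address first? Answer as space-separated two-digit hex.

1740990597905485791 in hexadecimal, padded to 64 bits, is 0x18293DB981738FDF.
Split into bytes (most-significant first): 18 29 3D B9 81 73 8F DF.
Little-endian: lowest address holds the least-significant byte.
So at ascending addresses the bytes are DF 8F 73 81 B9 3D 29 18.

DF 8F 73 81 B9 3D 29 18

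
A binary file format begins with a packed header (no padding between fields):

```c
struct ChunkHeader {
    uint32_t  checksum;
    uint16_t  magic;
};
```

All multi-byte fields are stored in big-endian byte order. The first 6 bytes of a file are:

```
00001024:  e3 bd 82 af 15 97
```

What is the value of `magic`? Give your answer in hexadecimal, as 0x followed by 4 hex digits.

`magic` follows `checksum` (4 bytes), so it starts at byte offset 4 and occupies 2 bytes.
Bytes at offsets 4..5: 15 97.
Big-endian stores the most-significant byte at the lowest address.
The bytes are already most-significant first: 0x1597.

0x1597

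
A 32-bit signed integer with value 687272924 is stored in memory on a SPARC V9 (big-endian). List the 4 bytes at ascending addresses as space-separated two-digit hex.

28 F6 F3 DC

687272924 in hexadecimal, padded to 32 bits, is 0x28F6F3DC.
Split into bytes (most-significant first): 28 F6 F3 DC.
Big-endian stores the most-significant byte at the lowest address.
So the memory order matches the most-significant-first order: 28 F6 F3 DC.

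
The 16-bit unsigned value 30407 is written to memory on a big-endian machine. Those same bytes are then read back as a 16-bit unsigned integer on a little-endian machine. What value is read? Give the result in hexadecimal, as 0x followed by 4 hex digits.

0xC776

30407 in 16-bit hexadecimal is 0x76C7.
Stored big-endian, the bytes at ascending addresses are 76 C7.
Read back as little-endian, the first byte is least significant, giving 0xC776.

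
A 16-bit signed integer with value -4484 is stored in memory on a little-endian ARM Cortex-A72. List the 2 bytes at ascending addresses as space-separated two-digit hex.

7C EE

Two's complement of -4484 in 16 bits: 4484 = 0x1184; invert → 0xEE7B; add 1 → 0xEE7C.
Split into bytes (most-significant first): EE 7C.
Little-endian: lowest address holds the least-significant byte.
So at ascending addresses the bytes are 7C EE.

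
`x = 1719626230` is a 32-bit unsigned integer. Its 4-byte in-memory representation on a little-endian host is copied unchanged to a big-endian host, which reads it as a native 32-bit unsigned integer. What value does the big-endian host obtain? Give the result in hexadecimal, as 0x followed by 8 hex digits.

0xF6697F66

1719626230 in 32-bit hexadecimal is 0x667F69F6.
Stored little-endian, the bytes at ascending addresses are F6 69 7F 66.
Read back as big-endian, the last byte is least significant, giving 0xF6697F66.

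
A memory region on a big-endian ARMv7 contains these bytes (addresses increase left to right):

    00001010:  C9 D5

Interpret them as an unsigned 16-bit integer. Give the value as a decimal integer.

In big-endian order the high byte comes first in memory.
The bytes are already most-significant first: 0xC9D5.
0xC9D5 = 51669.

51669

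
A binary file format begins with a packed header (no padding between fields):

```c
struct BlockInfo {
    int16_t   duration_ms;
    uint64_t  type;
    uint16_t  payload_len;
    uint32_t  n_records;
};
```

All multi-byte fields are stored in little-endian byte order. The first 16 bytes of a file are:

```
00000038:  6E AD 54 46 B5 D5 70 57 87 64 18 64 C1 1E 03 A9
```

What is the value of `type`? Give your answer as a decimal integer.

`type` follows `duration_ms` (2 bytes), so it starts at byte offset 2 and occupies 8 bytes.
Bytes at offsets 2..9: 54 46 B5 D5 70 57 87 64.
In little-endian order the low byte comes first in memory.
Reassemble most-significant byte first: 64 87 57 70 D5 B5 46 54 → 0x64875770D5B54654.
0x64875770D5B54654 = 7243854667782112852.

7243854667782112852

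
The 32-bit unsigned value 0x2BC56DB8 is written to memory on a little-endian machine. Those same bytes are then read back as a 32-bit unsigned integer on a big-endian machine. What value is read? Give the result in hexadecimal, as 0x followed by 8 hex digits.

0xB86DC52B

Stored little-endian, the bytes at ascending addresses are B8 6D C5 2B.
Read back as big-endian, the last byte is least significant, giving 0xB86DC52B.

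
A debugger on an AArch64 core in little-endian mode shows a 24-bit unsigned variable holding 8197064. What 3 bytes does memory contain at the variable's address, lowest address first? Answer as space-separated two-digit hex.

C8 13 7D

8197064 in hexadecimal, padded to 24 bits, is 0x7D13C8.
Split into bytes (most-significant first): 7D 13 C8.
Little-endian: lowest address holds the least-significant byte.
So at ascending addresses the bytes are C8 13 7D.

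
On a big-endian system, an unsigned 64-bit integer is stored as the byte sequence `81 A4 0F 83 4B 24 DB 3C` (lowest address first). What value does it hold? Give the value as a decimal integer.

In big-endian order the high byte comes first in memory.
The bytes are already most-significant first: 0x81A40F834B24DB3C.
0x81A40F834B24DB3C = 9341608583649090364.

9341608583649090364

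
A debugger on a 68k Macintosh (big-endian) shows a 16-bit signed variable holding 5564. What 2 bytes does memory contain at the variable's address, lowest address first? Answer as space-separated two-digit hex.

15 BC

5564 in hexadecimal, padded to 16 bits, is 0x15BC.
Split into bytes (most-significant first): 15 BC.
Big-endian stores the most-significant byte at the lowest address.
So the memory order matches the most-significant-first order: 15 BC.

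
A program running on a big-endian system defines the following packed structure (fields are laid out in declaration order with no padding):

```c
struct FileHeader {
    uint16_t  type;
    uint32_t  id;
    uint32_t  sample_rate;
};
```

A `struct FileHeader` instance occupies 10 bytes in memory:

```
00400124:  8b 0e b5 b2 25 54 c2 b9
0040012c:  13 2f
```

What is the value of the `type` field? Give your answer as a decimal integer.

`type` is the first field, at byte offset 0, occupying 2 bytes.
Bytes at offsets 0..1: 8B 0E.
In big-endian order the high byte comes first in memory.
The bytes are already most-significant first: 0x8B0E.
0x8B0E = 35598.

35598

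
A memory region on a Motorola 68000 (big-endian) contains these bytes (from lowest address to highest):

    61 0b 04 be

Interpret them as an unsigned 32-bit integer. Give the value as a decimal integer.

In big-endian order the high byte comes first in memory.
The bytes are already most-significant first: 0x610B04BE.
0x610B04BE = 1628112062.

1628112062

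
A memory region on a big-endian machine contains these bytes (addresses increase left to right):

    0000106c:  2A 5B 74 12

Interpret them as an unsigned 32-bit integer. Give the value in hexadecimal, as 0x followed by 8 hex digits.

0x2A5B7412

Big-endian: lowest address holds the most-significant byte.
The bytes are already most-significant first: 0x2A5B7412.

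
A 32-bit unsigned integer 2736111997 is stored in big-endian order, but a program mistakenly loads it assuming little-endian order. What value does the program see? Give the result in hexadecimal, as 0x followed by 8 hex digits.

0x7DC115A3

2736111997 in 32-bit hexadecimal is 0xA315C17D.
Stored big-endian, the bytes at ascending addresses are A3 15 C1 7D.
Read back as little-endian, the first byte is least significant, giving 0x7DC115A3.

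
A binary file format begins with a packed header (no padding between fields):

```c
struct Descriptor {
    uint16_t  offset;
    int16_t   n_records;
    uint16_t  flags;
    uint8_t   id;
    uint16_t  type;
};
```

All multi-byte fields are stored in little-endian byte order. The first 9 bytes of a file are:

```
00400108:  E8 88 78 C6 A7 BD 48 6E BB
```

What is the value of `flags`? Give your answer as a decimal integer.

`flags` follows `offset` (2 B), `n_records` (2 B), so it starts at offset 2 + 2 = 4 and occupies 2 bytes.
Bytes at offsets 4..5: A7 BD.
Little-endian stores the least-significant byte at the lowest address.
Reassemble most-significant byte first: BD A7 → 0xBDA7.
0xBDA7 = 48551.

48551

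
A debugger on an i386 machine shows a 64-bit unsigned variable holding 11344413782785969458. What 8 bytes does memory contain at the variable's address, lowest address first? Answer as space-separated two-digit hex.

11344413782785969458 in hexadecimal, padded to 64 bits, is 0x9D6F743AEC00CD32.
Split into bytes (most-significant first): 9D 6F 74 3A EC 00 CD 32.
In little-endian order the low byte comes first in memory.
So at ascending addresses the bytes are 32 CD 00 EC 3A 74 6F 9D.

32 CD 00 EC 3A 74 6F 9D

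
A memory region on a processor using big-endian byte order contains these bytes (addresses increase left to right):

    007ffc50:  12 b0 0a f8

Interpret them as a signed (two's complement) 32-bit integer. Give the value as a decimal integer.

313527032

Big-endian stores the most-significant byte at the lowest address.
The bytes are already most-significant first: 0x12B00AF8.
0x12B00AF8 = 313527032.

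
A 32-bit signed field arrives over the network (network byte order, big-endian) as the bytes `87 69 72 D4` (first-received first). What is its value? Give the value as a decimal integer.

In big-endian order the high byte comes first in memory.
The bytes are already most-significant first: 0x876972D4.
Top bit is set, so as a signed 32-bit value this is 0x876972D4 − 2^32 = -2023132460.

-2023132460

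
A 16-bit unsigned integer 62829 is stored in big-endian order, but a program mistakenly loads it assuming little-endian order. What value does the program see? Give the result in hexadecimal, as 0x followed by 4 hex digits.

0x6DF5

62829 in 16-bit hexadecimal is 0xF56D.
Stored big-endian, the bytes at ascending addresses are F5 6D.
Read back as little-endian, the first byte is least significant, giving 0x6DF5.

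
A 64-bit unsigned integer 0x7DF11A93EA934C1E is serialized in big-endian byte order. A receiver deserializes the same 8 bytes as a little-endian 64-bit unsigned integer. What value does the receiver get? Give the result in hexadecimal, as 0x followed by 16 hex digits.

0x1E4C93EA931AF17D

Stored big-endian, the bytes at ascending addresses are 7D F1 1A 93 EA 93 4C 1E.
Read back as little-endian, the first byte is least significant, giving 0x1E4C93EA931AF17D.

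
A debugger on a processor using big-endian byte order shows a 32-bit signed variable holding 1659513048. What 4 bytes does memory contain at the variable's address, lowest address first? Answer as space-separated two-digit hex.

1659513048 in hexadecimal, padded to 32 bits, is 0x62EA28D8.
Split into bytes (most-significant first): 62 EA 28 D8.
In big-endian order the high byte comes first in memory.
So the memory order matches the most-significant-first order: 62 EA 28 D8.

62 EA 28 D8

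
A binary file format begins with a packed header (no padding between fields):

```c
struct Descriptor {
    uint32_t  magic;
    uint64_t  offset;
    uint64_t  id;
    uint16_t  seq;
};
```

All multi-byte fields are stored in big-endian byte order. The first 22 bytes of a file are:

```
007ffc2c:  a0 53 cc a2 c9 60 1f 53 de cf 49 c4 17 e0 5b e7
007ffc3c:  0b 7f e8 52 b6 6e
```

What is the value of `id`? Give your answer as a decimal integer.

`id` follows `magic` (4 B), `offset` (8 B), so it starts at offset 4 + 8 = 12 and occupies 8 bytes.
Bytes at offsets 12..19: 17 E0 5B E7 0B 7F E8 52.
Big-endian stores the most-significant byte at the lowest address.
The bytes are already most-significant first: 0x17E05BE70B7FE852.
0x17E05BE70B7FE852 = 1720476105544034386.

1720476105544034386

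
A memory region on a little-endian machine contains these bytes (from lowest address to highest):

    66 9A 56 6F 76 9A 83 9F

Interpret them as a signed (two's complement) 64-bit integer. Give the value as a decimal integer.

Little-endian: lowest address holds the least-significant byte.
Reassemble most-significant byte first: 9F 83 9A 76 6F 56 9A 66 → 0x9F839A766F569A66.
Top bit is set, so as a signed 64-bit value this is 0x9F839A766F569A66 − 2^64 = -6952543566265148826.

-6952543566265148826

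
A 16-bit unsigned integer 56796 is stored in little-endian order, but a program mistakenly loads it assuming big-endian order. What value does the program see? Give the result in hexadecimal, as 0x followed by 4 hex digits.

0xDCDD

56796 in 16-bit hexadecimal is 0xDDDC.
Stored little-endian, the bytes at ascending addresses are DC DD.
Read back as big-endian, the last byte is least significant, giving 0xDCDD.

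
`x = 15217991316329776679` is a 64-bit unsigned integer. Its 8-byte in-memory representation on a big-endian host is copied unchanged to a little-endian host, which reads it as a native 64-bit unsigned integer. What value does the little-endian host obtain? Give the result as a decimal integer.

2866207239736799699

15217991316329776679 in 64-bit hexadecimal is 0xD3312A794CD0C627.
Stored big-endian, the bytes at ascending addresses are D3 31 2A 79 4C D0 C6 27.
Read back as little-endian, the first byte is least significant, giving 0x27C6D04C792A31D3.
0x27C6D04C792A31D3 = 2866207239736799699.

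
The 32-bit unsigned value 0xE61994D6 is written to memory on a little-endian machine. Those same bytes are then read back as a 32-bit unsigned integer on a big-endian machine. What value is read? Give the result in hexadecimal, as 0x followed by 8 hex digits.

Stored little-endian, the bytes at ascending addresses are D6 94 19 E6.
Read back as big-endian, the last byte is least significant, giving 0xD69419E6.

0xD69419E6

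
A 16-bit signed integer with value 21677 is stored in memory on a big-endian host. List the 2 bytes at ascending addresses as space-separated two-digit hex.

54 AD

21677 in hexadecimal, padded to 16 bits, is 0x54AD.
Split into bytes (most-significant first): 54 AD.
Big-endian: lowest address holds the most-significant byte.
So the memory order matches the most-significant-first order: 54 AD.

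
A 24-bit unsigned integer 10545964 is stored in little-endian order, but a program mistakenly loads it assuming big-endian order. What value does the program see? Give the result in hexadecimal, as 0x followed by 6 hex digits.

0x2CEBA0

10545964 in 24-bit hexadecimal is 0xA0EB2C.
Stored little-endian, the bytes at ascending addresses are 2C EB A0.
Read back as big-endian, the last byte is least significant, giving 0x2CEBA0.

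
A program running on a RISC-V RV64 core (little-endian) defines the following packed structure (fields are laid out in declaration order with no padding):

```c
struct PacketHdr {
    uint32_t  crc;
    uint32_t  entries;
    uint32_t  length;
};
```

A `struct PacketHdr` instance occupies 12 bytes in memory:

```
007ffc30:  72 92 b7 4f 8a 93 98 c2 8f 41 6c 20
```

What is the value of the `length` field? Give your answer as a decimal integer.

543965583

`length` follows `crc` (4 B), `entries` (4 B), so it starts at offset 4 + 4 = 8 and occupies 4 bytes.
Bytes at offsets 8..11: 8F 41 6C 20.
Little-endian stores the least-significant byte at the lowest address.
Reassemble most-significant byte first: 20 6C 41 8F → 0x206C418F.
0x206C418F = 543965583.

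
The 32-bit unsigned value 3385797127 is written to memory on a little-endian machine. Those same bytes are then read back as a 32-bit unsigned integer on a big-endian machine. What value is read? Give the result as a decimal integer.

3385797127 in 32-bit hexadecimal is 0xC9CF2A07.
Stored little-endian, the bytes at ascending addresses are 07 2A CF C9.
Read back as big-endian, the last byte is least significant, giving 0x072ACFC9.
0x072ACFC9 = 120246217.

120246217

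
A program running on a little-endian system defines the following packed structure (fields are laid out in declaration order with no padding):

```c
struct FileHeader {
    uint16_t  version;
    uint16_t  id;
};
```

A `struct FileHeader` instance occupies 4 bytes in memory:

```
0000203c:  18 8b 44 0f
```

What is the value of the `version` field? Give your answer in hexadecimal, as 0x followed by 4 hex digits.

0x8B18

`version` is the first field, at byte offset 0, occupying 2 bytes.
Bytes at offsets 0..1: 18 8B.
In little-endian order the low byte comes first in memory.
Reassemble most-significant byte first: 8B 18 → 0x8B18.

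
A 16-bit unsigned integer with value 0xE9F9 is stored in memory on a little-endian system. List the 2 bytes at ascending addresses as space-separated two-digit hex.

Split into bytes (most-significant first): E9 F9.
In little-endian order the low byte comes first in memory.
So at ascending addresses the bytes are F9 E9.

F9 E9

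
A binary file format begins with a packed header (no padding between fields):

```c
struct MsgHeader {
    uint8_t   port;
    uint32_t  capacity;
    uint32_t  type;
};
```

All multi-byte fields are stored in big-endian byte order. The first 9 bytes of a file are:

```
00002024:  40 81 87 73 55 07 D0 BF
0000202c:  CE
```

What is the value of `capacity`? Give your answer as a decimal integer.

`capacity` follows `port` (1 byte), so it starts at byte offset 1 and occupies 4 bytes.
Bytes at offsets 1..4: 81 87 73 55.
Big-endian stores the most-significant byte at the lowest address.
The bytes are already most-significant first: 0x81877355.
0x81877355 = 2173137749.

2173137749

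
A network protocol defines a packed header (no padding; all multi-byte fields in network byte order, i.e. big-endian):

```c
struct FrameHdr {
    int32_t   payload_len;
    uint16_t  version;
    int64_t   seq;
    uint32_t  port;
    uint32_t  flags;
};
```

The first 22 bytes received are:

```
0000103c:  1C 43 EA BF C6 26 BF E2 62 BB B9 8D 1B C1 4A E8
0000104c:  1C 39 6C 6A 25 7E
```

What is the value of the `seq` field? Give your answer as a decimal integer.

-4620021709317268543

`seq` follows `payload_len` (4 B), `version` (2 B), so it starts at offset 4 + 2 = 6 and occupies 8 bytes.
Bytes at offsets 6..13: BF E2 62 BB B9 8D 1B C1.
In big-endian order the high byte comes first in memory.
The bytes are already most-significant first: 0xBFE262BBB98D1BC1.
Top bit is set, so as a signed 64-bit value this is 0xBFE262BBB98D1BC1 − 2^64 = -4620021709317268543.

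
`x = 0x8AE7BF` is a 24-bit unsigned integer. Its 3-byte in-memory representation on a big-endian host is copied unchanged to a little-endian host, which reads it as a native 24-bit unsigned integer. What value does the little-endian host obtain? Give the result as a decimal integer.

Stored big-endian, the bytes at ascending addresses are 8A E7 BF.
Read back as little-endian, the first byte is least significant, giving 0xBFE78A.
0xBFE78A = 12576650.

12576650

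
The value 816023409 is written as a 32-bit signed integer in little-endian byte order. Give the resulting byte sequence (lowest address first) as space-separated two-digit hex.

71 87 A3 30

816023409 in hexadecimal, padded to 32 bits, is 0x30A38771.
Split into bytes (most-significant first): 30 A3 87 71.
Little-endian stores the least-significant byte at the lowest address.
So at ascending addresses the bytes are 71 87 A3 30.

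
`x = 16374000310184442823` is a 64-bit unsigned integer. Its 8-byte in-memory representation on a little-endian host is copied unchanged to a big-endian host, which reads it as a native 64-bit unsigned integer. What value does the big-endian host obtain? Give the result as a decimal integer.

14410302097157405923

16374000310184442823 in 64-bit hexadecimal is 0xE33C228768ADFBC7.
Stored little-endian, the bytes at ascending addresses are C7 FB AD 68 87 22 3C E3.
Read back as big-endian, the last byte is least significant, giving 0xC7FBAD6887223CE3.
0xC7FBAD6887223CE3 = 14410302097157405923.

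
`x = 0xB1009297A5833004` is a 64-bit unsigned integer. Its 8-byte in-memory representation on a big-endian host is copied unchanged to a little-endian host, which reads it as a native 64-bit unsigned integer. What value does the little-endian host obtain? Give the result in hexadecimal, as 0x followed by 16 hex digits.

0x043083A5979200B1

Stored big-endian, the bytes at ascending addresses are B1 00 92 97 A5 83 30 04.
Read back as little-endian, the first byte is least significant, giving 0x043083A5979200B1.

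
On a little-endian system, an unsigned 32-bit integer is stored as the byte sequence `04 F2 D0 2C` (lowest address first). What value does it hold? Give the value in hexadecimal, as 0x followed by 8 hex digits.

Little-endian stores the least-significant byte at the lowest address.
Reassemble most-significant byte first: 2C D0 F2 04 → 0x2CD0F204.

0x2CD0F204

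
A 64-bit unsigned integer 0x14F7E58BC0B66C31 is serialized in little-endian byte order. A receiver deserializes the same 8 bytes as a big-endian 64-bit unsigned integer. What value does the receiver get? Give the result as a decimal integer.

3561422343440299796

Stored little-endian, the bytes at ascending addresses are 31 6C B6 C0 8B E5 F7 14.
Read back as big-endian, the last byte is least significant, giving 0x316CB6C08BE5F714.
0x316CB6C08BE5F714 = 3561422343440299796.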